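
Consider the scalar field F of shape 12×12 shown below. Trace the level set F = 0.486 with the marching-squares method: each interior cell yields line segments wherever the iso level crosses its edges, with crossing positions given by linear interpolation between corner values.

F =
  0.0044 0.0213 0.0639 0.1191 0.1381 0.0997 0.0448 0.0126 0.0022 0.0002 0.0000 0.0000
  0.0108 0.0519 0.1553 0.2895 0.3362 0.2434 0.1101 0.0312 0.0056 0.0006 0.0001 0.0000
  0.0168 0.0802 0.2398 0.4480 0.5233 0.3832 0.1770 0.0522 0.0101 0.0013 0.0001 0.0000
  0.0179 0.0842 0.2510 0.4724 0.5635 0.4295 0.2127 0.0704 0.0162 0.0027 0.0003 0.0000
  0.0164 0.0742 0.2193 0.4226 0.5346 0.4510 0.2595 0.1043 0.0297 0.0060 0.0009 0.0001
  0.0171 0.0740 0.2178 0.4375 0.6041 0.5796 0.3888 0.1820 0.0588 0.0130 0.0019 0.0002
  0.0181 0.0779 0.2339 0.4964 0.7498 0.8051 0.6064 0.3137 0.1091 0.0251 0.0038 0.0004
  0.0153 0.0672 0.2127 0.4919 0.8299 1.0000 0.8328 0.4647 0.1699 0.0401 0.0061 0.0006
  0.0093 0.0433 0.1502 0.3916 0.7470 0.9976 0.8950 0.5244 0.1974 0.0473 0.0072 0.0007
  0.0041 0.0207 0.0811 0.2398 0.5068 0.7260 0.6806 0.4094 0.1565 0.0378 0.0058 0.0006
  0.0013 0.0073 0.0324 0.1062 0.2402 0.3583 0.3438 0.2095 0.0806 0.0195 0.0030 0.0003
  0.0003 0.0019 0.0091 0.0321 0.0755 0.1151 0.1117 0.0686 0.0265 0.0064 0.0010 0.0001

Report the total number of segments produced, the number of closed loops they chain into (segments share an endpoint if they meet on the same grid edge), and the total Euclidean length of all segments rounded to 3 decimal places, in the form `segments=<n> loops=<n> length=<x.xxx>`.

cell (1,3): code 0100 → (1.801,4.000)–(2.000,3.505)
cell (1,4): code 1000 → (2.000,4.266)–(1.801,4.000)
cell (2,3): code 0110 → (2.000,3.505)–(3.000,3.149)
cell (2,4): code 1001 → (3.000,4.578)–(2.000,4.266)
cell (3,3): code 0110 → (3.000,3.149)–(4.000,3.566)
cell (3,4): code 1001 → (4.000,4.581)–(3.000,4.578)
cell (4,3): code 0110 → (4.000,3.566)–(5.000,3.291)
cell (4,4): code 1101 → (4.272,5.000)–(4.000,4.581)
cell (4,5): code 1000 → (5.000,5.491)–(4.272,5.000)
cell (5,2): code 0100 → (5.823,3.000)–(6.000,2.960)
cell (5,3): code 1110 → (5.000,3.291)–(5.823,3.000)
cell (5,5): code 1101 → (5.447,6.000)–(5.000,5.491)
cell (5,6): code 1000 → (6.000,6.411)–(5.447,6.000)
cell (6,2): code 0110 → (6.000,2.960)–(7.000,2.979)
cell (6,6): code 1001 → (7.000,6.942)–(6.000,6.411)
cell (7,2): code 0010 → (7.000,2.979)–(7.059,3.000)
cell (7,3): code 0111 → (7.059,3.000)–(8.000,3.266)
cell (7,6): code 1101 → (7.357,7.000)–(7.000,6.942)
cell (7,7): code 1000 → (8.000,7.117)–(7.357,7.000)
cell (8,3): code 0110 → (8.000,3.266)–(9.000,3.922)
cell (8,6): code 1011 → (9.000,6.718)–(8.334,7.000)
cell (8,7): code 0001 → (8.334,7.000)–(8.000,7.117)
cell (9,3): code 0010 → (9.000,3.922)–(9.078,4.000)
cell (9,4): code 0011 → (9.078,4.000)–(9.653,5.000)
cell (9,5): code 0011 → (9.653,5.000)–(9.578,6.000)
cell (9,6): code 0001 → (9.578,6.000)–(9.000,6.718)
total: 26 segments, chained into 1 closed loop(s), length Σ = 19.543738

segments=26 loops=1 length=19.544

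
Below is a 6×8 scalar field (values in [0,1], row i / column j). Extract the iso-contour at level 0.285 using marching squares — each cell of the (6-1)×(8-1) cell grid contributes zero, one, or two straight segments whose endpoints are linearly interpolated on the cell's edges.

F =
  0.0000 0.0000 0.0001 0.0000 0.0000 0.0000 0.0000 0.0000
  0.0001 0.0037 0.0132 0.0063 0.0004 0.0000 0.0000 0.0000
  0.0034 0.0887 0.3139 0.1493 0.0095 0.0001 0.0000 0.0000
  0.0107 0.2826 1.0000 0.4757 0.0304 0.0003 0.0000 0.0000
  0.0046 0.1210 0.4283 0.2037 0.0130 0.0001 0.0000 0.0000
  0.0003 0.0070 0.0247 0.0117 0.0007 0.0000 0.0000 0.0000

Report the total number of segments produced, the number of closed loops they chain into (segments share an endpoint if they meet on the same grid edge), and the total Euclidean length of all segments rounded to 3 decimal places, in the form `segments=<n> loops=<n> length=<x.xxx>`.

segments=10 loops=1 length=7.072

cell (1,1): code 0100 → (1.904,2.000)–(2.000,1.872)
cell (1,2): code 1000 → (2.000,2.176)–(1.904,2.000)
cell (2,1): code 0110 → (2.000,1.872)–(3.000,1.003)
cell (2,2): code 1101 → (2.416,3.000)–(2.000,2.176)
cell (2,3): code 1000 → (3.000,3.428)–(2.416,3.000)
cell (3,1): code 0110 → (3.000,1.003)–(4.000,1.534)
cell (3,2): code 1011 → (4.000,2.638)–(3.701,3.000)
cell (3,3): code 0001 → (3.701,3.000)–(3.000,3.428)
cell (4,1): code 0010 → (4.000,1.534)–(4.355,2.000)
cell (4,2): code 0001 → (4.355,2.000)–(4.000,2.638)
total: 10 segments, chained into 1 closed loop(s), length Σ = 7.071761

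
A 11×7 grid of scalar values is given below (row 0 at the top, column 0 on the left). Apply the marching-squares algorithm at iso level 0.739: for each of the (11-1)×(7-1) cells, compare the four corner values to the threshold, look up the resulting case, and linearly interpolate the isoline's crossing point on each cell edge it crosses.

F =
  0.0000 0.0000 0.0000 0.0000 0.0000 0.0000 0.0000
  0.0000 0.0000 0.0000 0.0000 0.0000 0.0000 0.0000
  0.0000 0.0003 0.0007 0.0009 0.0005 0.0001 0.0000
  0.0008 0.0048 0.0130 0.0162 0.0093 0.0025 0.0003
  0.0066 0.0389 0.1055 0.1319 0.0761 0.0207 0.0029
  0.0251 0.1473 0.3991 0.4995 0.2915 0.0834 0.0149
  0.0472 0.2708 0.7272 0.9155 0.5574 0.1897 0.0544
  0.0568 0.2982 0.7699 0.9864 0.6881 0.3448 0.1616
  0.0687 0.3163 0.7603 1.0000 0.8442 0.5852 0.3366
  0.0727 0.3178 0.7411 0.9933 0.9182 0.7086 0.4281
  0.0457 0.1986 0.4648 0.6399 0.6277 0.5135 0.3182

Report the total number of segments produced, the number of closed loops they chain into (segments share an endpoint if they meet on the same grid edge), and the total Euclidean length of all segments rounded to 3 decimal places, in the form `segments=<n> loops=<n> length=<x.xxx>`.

segments=14 loops=1 length=11.293

cell (5,2): code 0100 → (5.576,3.000)–(6.000,2.063)
cell (5,3): code 1000 → (6.000,3.493)–(5.576,3.000)
cell (6,1): code 0100 → (6.276,2.000)–(7.000,1.934)
cell (6,2): code 1110 → (6.000,2.063)–(6.276,2.000)
cell (6,3): code 1001 → (7.000,3.829)–(6.000,3.493)
cell (7,1): code 0110 → (7.000,1.934)–(8.000,1.952)
cell (7,3): code 1101 → (7.326,4.000)–(7.000,3.829)
cell (7,4): code 1000 → (8.000,4.406)–(7.326,4.000)
cell (8,1): code 0110 → (8.000,1.952)–(9.000,1.995)
cell (8,4): code 1001 → (9.000,4.855)–(8.000,4.406)
cell (9,1): code 0010 → (9.000,1.995)–(9.008,2.000)
cell (9,2): code 0011 → (9.008,2.000)–(9.720,3.000)
cell (9,3): code 0011 → (9.720,3.000)–(9.617,4.000)
cell (9,4): code 0001 → (9.617,4.000)–(9.000,4.855)
total: 14 segments, chained into 1 closed loop(s), length Σ = 11.292521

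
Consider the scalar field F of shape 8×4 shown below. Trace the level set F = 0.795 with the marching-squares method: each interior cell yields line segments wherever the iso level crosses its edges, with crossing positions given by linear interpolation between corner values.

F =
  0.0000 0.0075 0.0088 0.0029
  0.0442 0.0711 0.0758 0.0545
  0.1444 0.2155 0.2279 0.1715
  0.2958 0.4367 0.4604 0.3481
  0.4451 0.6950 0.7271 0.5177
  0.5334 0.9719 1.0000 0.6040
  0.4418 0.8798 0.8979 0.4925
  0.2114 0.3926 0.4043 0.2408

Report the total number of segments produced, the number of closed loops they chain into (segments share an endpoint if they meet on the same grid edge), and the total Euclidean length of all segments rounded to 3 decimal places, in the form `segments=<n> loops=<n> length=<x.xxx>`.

segments=8 loops=1 length=6.320

cell (4,0): code 0100 → (4.361,1.000)–(5.000,0.597)
cell (4,1): code 1100 → (4.249,2.000)–(4.361,1.000)
cell (4,2): code 1000 → (5.000,2.518)–(4.249,2.000)
cell (5,0): code 0110 → (5.000,0.597)–(6.000,0.806)
cell (5,2): code 1001 → (6.000,2.254)–(5.000,2.518)
cell (6,0): code 0010 → (6.000,0.806)–(6.174,1.000)
cell (6,1): code 0011 → (6.174,1.000)–(6.208,2.000)
cell (6,2): code 0001 → (6.208,2.000)–(6.000,2.254)
total: 8 segments, chained into 1 closed loop(s), length Σ = 6.319546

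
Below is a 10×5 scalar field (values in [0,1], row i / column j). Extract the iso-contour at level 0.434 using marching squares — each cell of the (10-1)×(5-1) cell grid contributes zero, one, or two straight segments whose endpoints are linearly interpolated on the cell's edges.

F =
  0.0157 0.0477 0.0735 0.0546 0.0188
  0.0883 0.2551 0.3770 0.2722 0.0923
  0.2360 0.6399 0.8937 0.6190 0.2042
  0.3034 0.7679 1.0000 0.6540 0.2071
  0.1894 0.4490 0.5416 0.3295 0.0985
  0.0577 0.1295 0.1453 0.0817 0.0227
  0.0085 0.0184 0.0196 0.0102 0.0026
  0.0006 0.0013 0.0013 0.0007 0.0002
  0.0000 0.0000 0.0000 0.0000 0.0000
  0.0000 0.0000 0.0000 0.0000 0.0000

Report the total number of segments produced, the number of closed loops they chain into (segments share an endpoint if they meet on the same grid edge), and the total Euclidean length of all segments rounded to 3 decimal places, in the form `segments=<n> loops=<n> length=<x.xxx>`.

cell (1,0): code 0100 → (1.465,1.000)–(2.000,0.490)
cell (1,1): code 1100 → (1.110,2.000)–(1.465,1.000)
cell (1,2): code 1100 → (1.467,3.000)–(1.110,2.000)
cell (1,3): code 1000 → (2.000,3.446)–(1.467,3.000)
cell (2,0): code 0110 → (2.000,0.490)–(3.000,0.281)
cell (2,3): code 1001 → (3.000,3.492)–(2.000,3.446)
cell (3,0): code 0110 → (3.000,0.281)–(4.000,0.942)
cell (3,2): code 1011 → (4.000,2.507)–(3.678,3.000)
cell (3,3): code 0001 → (3.678,3.000)–(3.000,3.492)
cell (4,0): code 0010 → (4.000,0.942)–(4.047,1.000)
cell (4,1): code 0011 → (4.047,1.000)–(4.272,2.000)
cell (4,2): code 0001 → (4.272,2.000)–(4.000,2.507)
total: 12 segments, chained into 1 closed loop(s), length Σ = 9.879571

segments=12 loops=1 length=9.880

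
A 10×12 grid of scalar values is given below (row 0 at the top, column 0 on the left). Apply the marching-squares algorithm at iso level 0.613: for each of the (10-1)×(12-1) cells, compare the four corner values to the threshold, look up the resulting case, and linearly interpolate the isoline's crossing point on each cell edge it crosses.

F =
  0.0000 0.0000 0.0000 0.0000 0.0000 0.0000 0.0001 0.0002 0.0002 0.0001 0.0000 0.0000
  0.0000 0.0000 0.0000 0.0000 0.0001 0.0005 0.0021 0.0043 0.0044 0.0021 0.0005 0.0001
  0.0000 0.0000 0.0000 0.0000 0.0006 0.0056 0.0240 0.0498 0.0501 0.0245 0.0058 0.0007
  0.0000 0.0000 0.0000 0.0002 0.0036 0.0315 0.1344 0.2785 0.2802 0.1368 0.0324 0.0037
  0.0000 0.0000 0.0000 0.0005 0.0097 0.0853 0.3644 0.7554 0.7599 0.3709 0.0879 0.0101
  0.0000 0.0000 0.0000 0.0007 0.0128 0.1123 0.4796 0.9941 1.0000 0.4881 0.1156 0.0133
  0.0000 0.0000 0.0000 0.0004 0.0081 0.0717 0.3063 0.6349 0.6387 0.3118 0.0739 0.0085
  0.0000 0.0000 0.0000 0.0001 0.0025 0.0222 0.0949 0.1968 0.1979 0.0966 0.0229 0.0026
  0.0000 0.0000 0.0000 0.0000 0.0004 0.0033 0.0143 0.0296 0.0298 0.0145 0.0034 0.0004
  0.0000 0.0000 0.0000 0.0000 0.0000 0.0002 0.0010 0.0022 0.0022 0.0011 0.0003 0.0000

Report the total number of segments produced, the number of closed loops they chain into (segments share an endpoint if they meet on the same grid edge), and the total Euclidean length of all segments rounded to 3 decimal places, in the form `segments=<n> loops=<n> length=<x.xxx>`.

cell (3,6): code 0100 → (3.701,7.000)–(4.000,6.636)
cell (3,7): code 1100 → (3.694,8.000)–(3.701,7.000)
cell (3,8): code 1000 → (4.000,8.378)–(3.694,8.000)
cell (4,6): code 0110 → (4.000,6.636)–(5.000,6.259)
cell (4,8): code 1001 → (5.000,8.756)–(4.000,8.378)
cell (5,6): code 0110 → (5.000,6.259)–(6.000,6.933)
cell (5,8): code 1001 → (6.000,8.079)–(5.000,8.756)
cell (6,6): code 0010 → (6.000,6.933)–(6.050,7.000)
cell (6,7): code 0011 → (6.050,7.000)–(6.058,8.000)
cell (6,8): code 0001 → (6.058,8.000)–(6.000,8.079)
total: 10 segments, chained into 1 closed loop(s), length Σ = 7.689932

segments=10 loops=1 length=7.690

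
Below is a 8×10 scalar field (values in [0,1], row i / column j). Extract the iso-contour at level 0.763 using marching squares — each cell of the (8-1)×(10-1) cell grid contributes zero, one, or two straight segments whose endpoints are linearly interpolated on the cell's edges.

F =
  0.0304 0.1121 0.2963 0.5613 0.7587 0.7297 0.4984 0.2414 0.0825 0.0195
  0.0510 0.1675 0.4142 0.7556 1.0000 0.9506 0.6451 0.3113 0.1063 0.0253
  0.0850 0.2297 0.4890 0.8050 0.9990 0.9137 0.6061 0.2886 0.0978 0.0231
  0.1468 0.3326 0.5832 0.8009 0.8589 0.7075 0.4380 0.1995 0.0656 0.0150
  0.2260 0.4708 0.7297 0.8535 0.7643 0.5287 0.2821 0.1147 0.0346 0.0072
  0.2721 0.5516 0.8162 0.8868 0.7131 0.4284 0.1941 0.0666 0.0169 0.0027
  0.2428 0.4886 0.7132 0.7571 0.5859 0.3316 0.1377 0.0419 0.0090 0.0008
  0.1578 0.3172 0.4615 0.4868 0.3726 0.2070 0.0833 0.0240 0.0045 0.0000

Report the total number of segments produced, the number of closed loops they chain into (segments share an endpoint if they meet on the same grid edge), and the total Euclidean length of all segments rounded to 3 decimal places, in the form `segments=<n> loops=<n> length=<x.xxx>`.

cell (0,3): code 0100 → (0.018,4.000)–(1.000,3.030)
cell (0,4): code 1100 → (0.151,5.000)–(0.018,4.000)
cell (0,5): code 1000 → (1.000,5.614)–(0.151,5.000)
cell (1,2): code 0100 → (1.150,3.000)–(2.000,2.867)
cell (1,3): code 1110 → (1.000,3.030)–(1.150,3.000)
cell (1,5): code 1001 → (2.000,5.490)–(1.000,5.614)
cell (2,2): code 0110 → (2.000,2.867)–(3.000,2.826)
cell (2,4): code 1011 → (3.000,4.633)–(2.731,5.000)
cell (2,5): code 0001 → (2.731,5.000)–(2.000,5.490)
cell (3,2): code 0110 → (3.000,2.826)–(4.000,2.269)
cell (3,4): code 1001 → (4.000,4.006)–(3.000,4.633)
cell (4,1): code 0100 → (4.385,2.000)–(5.000,1.799)
cell (4,2): code 1110 → (4.000,2.269)–(4.385,2.000)
cell (4,3): code 1011 → (5.000,3.713)–(4.025,4.000)
cell (4,4): code 0001 → (4.025,4.000)–(4.000,4.006)
cell (5,1): code 0010 → (5.000,1.799)–(5.517,2.000)
cell (5,2): code 0011 → (5.517,2.000)–(5.955,3.000)
cell (5,3): code 0001 → (5.955,3.000)–(5.000,3.713)
total: 18 segments, chained into 1 closed loop(s), length Σ = 15.114932

segments=18 loops=1 length=15.115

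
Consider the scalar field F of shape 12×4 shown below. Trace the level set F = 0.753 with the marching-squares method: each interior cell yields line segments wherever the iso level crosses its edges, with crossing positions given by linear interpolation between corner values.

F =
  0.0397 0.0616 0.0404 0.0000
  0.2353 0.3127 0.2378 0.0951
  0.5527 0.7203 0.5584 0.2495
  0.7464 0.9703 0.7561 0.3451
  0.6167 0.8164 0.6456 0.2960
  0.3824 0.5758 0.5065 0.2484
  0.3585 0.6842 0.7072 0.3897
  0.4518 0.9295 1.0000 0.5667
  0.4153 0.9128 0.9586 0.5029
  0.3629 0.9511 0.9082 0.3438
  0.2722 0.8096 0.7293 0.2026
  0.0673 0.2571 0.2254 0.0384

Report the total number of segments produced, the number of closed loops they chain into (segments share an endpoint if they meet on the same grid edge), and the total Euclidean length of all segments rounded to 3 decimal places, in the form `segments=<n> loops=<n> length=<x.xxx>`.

cell (2,0): code 0100 → (2.131,1.000)–(3.000,0.029)
cell (2,1): code 1100 → (2.984,2.000)–(2.131,1.000)
cell (2,2): code 1000 → (3.000,2.008)–(2.984,2.000)
cell (3,0): code 0110 → (3.000,0.029)–(4.000,0.683)
cell (3,1): code 1011 → (4.000,1.371)–(3.028,2.000)
cell (3,2): code 0001 → (3.028,2.000)–(3.000,2.008)
cell (4,0): code 0010 → (4.000,0.683)–(4.264,1.000)
cell (4,1): code 0001 → (4.264,1.000)–(4.000,1.371)
cell (6,0): code 0100 → (6.280,1.000)–(7.000,0.631)
cell (6,1): code 1100 → (6.156,2.000)–(6.280,1.000)
cell (6,2): code 1000 → (7.000,2.570)–(6.156,2.000)
cell (7,0): code 0110 → (7.000,0.631)–(8.000,0.679)
cell (7,2): code 1001 → (8.000,2.451)–(7.000,2.570)
cell (8,0): code 0110 → (8.000,0.679)–(9.000,0.663)
cell (8,2): code 1001 → (9.000,2.275)–(8.000,2.451)
cell (9,0): code 0110 → (9.000,0.663)–(10.000,0.895)
cell (9,1): code 1011 → (10.000,1.705)–(9.868,2.000)
cell (9,2): code 0001 → (9.868,2.000)–(9.000,2.275)
cell (10,0): code 0010 → (10.000,0.895)–(10.102,1.000)
cell (10,1): code 0001 → (10.102,1.000)–(10.000,1.705)
total: 20 segments, chained into 2 closed loop(s), length Σ = 15.861359

segments=20 loops=2 length=15.861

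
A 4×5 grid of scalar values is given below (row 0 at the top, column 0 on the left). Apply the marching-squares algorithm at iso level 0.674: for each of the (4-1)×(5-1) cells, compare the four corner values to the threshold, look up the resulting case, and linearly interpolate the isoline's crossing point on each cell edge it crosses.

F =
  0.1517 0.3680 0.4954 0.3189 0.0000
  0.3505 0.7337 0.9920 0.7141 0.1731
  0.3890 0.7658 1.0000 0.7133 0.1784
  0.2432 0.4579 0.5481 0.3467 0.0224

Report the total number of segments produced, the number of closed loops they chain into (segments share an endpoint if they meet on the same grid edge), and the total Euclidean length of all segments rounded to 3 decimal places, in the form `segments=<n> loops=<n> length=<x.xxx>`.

cell (0,0): code 0100 → (0.837,1.000)–(1.000,0.844)
cell (0,1): code 1100 → (0.360,2.000)–(0.837,1.000)
cell (0,2): code 1100 → (0.899,3.000)–(0.360,2.000)
cell (0,3): code 1000 → (1.000,3.074)–(0.899,3.000)
cell (1,0): code 0110 → (1.000,0.844)–(2.000,0.756)
cell (1,3): code 1001 → (2.000,3.073)–(1.000,3.074)
cell (2,0): code 0010 → (2.000,0.756)–(2.298,1.000)
cell (2,1): code 0011 → (2.298,1.000)–(2.721,2.000)
cell (2,2): code 0011 → (2.721,2.000)–(2.107,3.000)
cell (2,3): code 0001 → (2.107,3.000)–(2.000,3.073)
total: 10 segments, chained into 1 closed loop(s), length Σ = 7.373541

segments=10 loops=1 length=7.374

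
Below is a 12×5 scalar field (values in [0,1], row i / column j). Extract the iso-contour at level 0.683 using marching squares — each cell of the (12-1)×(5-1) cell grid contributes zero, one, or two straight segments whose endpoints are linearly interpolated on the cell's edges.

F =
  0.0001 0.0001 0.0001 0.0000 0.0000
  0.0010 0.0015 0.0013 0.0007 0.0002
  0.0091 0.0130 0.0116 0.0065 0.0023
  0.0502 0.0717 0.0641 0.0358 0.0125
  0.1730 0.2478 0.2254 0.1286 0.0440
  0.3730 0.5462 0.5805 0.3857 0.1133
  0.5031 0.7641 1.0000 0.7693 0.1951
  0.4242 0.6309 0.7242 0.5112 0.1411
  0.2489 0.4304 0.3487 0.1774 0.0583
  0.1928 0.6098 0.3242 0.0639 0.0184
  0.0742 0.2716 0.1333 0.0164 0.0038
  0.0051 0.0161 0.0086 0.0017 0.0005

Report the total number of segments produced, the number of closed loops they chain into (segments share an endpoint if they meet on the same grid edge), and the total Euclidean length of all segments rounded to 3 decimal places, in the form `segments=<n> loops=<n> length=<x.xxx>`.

segments=10 loops=1 length=6.414

cell (5,0): code 0100 → (5.628,1.000)–(6.000,0.689)
cell (5,1): code 1100 → (5.244,2.000)–(5.628,1.000)
cell (5,2): code 1100 → (5.775,3.000)–(5.244,2.000)
cell (5,3): code 1000 → (6.000,3.150)–(5.775,3.000)
cell (6,0): code 0010 → (6.000,0.689)–(6.609,1.000)
cell (6,1): code 0111 → (6.609,1.000)–(7.000,1.558)
cell (6,2): code 1011 → (7.000,2.193)–(6.334,3.000)
cell (6,3): code 0001 → (6.334,3.000)–(6.000,3.150)
cell (7,1): code 0010 → (7.000,1.558)–(7.110,2.000)
cell (7,2): code 0001 → (7.110,2.000)–(7.000,2.193)
total: 10 segments, chained into 1 closed loop(s), length Σ = 6.413593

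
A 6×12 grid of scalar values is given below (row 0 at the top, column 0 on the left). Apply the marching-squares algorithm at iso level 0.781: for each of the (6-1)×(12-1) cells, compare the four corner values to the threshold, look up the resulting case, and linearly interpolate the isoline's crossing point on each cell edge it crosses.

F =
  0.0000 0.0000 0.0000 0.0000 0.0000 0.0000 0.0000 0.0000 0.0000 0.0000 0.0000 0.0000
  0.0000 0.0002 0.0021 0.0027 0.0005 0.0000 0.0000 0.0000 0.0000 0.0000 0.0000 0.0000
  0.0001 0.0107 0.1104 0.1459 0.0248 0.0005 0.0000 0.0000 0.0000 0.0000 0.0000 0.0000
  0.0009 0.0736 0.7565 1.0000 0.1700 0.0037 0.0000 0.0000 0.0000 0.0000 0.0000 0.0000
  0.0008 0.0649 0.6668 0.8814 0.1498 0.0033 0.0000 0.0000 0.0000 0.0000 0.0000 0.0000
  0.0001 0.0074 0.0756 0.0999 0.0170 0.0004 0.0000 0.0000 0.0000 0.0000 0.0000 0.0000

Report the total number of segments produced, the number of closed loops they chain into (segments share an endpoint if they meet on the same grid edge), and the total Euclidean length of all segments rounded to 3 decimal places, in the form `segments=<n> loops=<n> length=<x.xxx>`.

segments=6 loops=1 length=4.073

cell (2,2): code 0100 → (2.744,3.000)–(3.000,2.101)
cell (2,3): code 1000 → (3.000,3.264)–(2.744,3.000)
cell (3,2): code 0110 → (3.000,2.101)–(4.000,2.532)
cell (3,3): code 1001 → (4.000,3.137)–(3.000,3.264)
cell (4,2): code 0010 → (4.000,2.532)–(4.128,3.000)
cell (4,3): code 0001 → (4.128,3.000)–(4.000,3.137)
total: 6 segments, chained into 1 closed loop(s), length Σ = 4.073415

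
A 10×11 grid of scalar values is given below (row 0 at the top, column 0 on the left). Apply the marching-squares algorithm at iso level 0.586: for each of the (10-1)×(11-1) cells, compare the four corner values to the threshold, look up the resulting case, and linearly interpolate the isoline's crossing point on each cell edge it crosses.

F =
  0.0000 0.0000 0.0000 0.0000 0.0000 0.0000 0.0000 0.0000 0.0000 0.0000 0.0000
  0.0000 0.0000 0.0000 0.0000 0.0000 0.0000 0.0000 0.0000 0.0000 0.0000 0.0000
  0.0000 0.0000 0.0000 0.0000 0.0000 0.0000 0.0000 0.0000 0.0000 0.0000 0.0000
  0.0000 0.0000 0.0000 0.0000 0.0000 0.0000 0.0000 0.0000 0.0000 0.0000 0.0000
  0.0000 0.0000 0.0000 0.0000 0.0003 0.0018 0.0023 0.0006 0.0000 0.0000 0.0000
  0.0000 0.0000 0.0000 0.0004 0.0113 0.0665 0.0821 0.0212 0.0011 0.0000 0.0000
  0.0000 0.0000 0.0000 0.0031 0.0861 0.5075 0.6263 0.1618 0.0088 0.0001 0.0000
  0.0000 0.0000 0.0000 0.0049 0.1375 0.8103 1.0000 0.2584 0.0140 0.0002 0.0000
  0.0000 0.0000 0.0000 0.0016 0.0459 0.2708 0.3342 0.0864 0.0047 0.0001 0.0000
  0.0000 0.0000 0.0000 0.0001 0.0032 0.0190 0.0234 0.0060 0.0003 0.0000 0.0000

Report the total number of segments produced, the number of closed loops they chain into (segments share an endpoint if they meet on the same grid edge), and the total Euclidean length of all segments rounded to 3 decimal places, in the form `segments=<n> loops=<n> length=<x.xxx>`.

segments=8 loops=1 length=5.479

cell (5,5): code 0100 → (5.926,6.000)–(6.000,5.661)
cell (5,6): code 1000 → (6.000,6.087)–(5.926,6.000)
cell (6,4): code 0100 → (6.259,5.000)–(7.000,4.667)
cell (6,5): code 1110 → (6.000,5.661)–(6.259,5.000)
cell (6,6): code 1001 → (7.000,6.558)–(6.000,6.087)
cell (7,4): code 0010 → (7.000,4.667)–(7.416,5.000)
cell (7,5): code 0011 → (7.416,5.000)–(7.622,6.000)
cell (7,6): code 0001 → (7.622,6.000)–(7.000,6.558)
total: 8 segments, chained into 1 closed loop(s), length Σ = 5.478549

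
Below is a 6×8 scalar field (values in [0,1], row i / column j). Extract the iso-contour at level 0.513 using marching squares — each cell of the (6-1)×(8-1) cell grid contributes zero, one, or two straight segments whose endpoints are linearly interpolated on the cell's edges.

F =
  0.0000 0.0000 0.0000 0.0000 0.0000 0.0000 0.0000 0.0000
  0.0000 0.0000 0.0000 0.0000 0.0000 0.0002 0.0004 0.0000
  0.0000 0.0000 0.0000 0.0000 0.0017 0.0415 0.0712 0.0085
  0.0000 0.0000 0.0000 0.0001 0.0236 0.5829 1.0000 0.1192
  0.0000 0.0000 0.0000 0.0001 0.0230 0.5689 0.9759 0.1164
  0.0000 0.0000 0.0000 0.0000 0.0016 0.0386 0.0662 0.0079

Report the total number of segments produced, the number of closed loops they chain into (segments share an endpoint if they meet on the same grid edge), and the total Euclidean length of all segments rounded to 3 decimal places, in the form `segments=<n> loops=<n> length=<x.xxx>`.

cell (2,4): code 0100 → (2.871,5.000)–(3.000,4.875)
cell (2,5): code 1100 → (2.476,6.000)–(2.871,5.000)
cell (2,6): code 1000 → (3.000,6.553)–(2.476,6.000)
cell (3,4): code 0110 → (3.000,4.875)–(4.000,4.898)
cell (3,6): code 1001 → (4.000,6.539)–(3.000,6.553)
cell (4,4): code 0010 → (4.000,4.898)–(4.105,5.000)
cell (4,5): code 0011 → (4.105,5.000)–(4.509,6.000)
cell (4,6): code 0001 → (4.509,6.000)–(4.000,6.539)
total: 8 segments, chained into 1 closed loop(s), length Σ = 5.983516

segments=8 loops=1 length=5.984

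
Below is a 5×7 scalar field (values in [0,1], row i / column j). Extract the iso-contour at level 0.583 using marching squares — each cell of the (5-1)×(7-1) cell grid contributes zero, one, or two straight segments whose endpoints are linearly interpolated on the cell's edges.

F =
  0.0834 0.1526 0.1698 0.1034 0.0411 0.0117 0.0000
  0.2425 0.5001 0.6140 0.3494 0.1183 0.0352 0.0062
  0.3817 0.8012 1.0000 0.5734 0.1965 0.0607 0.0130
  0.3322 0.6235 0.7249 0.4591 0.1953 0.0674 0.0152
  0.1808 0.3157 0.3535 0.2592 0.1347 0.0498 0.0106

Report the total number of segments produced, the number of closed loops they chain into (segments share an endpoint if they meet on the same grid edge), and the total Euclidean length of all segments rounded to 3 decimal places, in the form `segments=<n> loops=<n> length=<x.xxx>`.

cell (0,1): code 0100 → (0.930,2.000)–(1.000,1.728)
cell (0,2): code 1000 → (1.000,2.117)–(0.930,2.000)
cell (1,0): code 0100 → (1.275,1.000)–(2.000,0.480)
cell (1,1): code 1110 → (1.000,1.728)–(1.275,1.000)
cell (1,2): code 1001 → (2.000,2.977)–(1.000,2.117)
cell (2,0): code 0110 → (2.000,0.480)–(3.000,0.861)
cell (2,2): code 1001 → (3.000,2.534)–(2.000,2.977)
cell (3,0): code 0010 → (3.000,0.861)–(3.132,1.000)
cell (3,1): code 0011 → (3.132,1.000)–(3.382,2.000)
cell (3,2): code 0001 → (3.382,2.000)–(3.000,2.534)
total: 10 segments, chained into 1 closed loop(s), length Σ = 7.449652

segments=10 loops=1 length=7.450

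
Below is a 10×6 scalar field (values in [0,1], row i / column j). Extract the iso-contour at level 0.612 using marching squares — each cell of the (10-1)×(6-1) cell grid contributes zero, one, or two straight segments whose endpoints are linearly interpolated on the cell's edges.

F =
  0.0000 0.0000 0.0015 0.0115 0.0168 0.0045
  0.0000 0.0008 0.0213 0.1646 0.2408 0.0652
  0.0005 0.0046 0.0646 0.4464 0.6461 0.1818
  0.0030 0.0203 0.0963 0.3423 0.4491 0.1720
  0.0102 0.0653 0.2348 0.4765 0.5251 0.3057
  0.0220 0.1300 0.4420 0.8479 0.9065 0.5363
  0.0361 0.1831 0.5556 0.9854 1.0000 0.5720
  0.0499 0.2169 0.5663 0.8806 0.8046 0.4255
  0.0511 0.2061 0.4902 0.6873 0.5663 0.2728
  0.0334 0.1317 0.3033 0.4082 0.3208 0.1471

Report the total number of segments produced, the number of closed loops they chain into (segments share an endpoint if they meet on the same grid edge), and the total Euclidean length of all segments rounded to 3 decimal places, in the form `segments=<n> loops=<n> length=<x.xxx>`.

segments=16 loops=2 length=11.466

cell (1,3): code 0100 → (1.916,4.000)–(2.000,3.829)
cell (1,4): code 1000 → (2.000,4.073)–(1.916,4.000)
cell (2,3): code 0010 → (2.000,3.829)–(2.173,4.000)
cell (2,4): code 0001 → (2.173,4.000)–(2.000,4.073)
cell (4,2): code 0100 → (4.365,3.000)–(5.000,2.419)
cell (4,3): code 1100 → (4.228,4.000)–(4.365,3.000)
cell (4,4): code 1000 → (5.000,4.796)–(4.228,4.000)
cell (5,2): code 0110 → (5.000,2.419)–(6.000,2.131)
cell (5,4): code 1001 → (6.000,4.907)–(5.000,4.796)
cell (6,2): code 0110 → (6.000,2.131)–(7.000,2.145)
cell (6,4): code 1001 → (7.000,4.508)–(6.000,4.907)
cell (7,2): code 0110 → (7.000,2.145)–(8.000,2.618)
cell (7,3): code 1011 → (8.000,3.622)–(7.808,4.000)
cell (7,4): code 0001 → (7.808,4.000)–(7.000,4.508)
cell (8,2): code 0010 → (8.000,2.618)–(8.270,3.000)
cell (8,3): code 0001 → (8.270,3.000)–(8.000,3.622)
total: 16 segments, chained into 2 closed loop(s), length Σ = 11.465619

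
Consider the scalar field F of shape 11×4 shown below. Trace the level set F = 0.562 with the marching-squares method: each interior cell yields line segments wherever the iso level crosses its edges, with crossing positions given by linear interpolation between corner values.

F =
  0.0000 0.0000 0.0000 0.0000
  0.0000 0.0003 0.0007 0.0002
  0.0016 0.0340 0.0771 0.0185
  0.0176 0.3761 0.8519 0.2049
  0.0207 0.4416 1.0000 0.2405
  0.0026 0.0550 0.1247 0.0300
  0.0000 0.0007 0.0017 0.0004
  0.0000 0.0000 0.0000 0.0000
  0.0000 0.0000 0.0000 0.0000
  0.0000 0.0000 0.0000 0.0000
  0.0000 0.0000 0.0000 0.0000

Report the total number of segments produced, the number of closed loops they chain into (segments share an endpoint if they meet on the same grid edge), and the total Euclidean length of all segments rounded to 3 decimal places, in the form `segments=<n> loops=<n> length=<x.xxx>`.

cell (2,1): code 0100 → (2.626,2.000)–(3.000,1.391)
cell (2,2): code 1000 → (3.000,2.448)–(2.626,2.000)
cell (3,1): code 0110 → (3.000,1.391)–(4.000,1.216)
cell (3,2): code 1001 → (4.000,2.577)–(3.000,2.448)
cell (4,1): code 0010 → (4.000,1.216)–(4.500,2.000)
cell (4,2): code 0001 → (4.500,2.000)–(4.000,2.577)
total: 6 segments, chained into 1 closed loop(s), length Σ = 5.016140

segments=6 loops=1 length=5.016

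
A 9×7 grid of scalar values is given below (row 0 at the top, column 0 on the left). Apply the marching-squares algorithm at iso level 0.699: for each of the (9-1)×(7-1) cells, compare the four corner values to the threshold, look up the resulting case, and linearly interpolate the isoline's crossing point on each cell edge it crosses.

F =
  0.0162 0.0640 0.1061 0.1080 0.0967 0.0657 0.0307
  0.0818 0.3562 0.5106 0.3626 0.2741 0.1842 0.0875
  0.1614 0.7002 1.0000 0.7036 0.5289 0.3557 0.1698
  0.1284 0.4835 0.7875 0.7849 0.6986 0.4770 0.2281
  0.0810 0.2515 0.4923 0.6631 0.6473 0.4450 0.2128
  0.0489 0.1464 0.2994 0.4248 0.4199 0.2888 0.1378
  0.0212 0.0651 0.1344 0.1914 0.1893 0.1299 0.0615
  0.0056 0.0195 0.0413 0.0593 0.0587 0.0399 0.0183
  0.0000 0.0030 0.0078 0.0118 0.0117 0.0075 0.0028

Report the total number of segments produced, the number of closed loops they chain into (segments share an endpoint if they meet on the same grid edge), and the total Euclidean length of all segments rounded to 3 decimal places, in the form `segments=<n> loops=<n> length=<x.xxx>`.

segments=10 loops=1 length=7.709

cell (1,0): code 0100 → (1.997,1.000)–(2.000,0.998)
cell (1,1): code 1100 → (1.385,2.000)–(1.997,1.000)
cell (1,2): code 1100 → (1.987,3.000)–(1.385,2.000)
cell (1,3): code 1000 → (2.000,3.026)–(1.987,3.000)
cell (2,0): code 0010 → (2.000,0.998)–(2.006,1.000)
cell (2,1): code 0111 → (2.006,1.000)–(3.000,1.709)
cell (2,3): code 1001 → (3.000,3.995)–(2.000,3.026)
cell (3,1): code 0010 → (3.000,1.709)–(3.300,2.000)
cell (3,2): code 0011 → (3.300,2.000)–(3.705,3.000)
cell (3,3): code 0001 → (3.705,3.000)–(3.000,3.995)
total: 10 segments, chained into 1 closed loop(s), length Σ = 7.709451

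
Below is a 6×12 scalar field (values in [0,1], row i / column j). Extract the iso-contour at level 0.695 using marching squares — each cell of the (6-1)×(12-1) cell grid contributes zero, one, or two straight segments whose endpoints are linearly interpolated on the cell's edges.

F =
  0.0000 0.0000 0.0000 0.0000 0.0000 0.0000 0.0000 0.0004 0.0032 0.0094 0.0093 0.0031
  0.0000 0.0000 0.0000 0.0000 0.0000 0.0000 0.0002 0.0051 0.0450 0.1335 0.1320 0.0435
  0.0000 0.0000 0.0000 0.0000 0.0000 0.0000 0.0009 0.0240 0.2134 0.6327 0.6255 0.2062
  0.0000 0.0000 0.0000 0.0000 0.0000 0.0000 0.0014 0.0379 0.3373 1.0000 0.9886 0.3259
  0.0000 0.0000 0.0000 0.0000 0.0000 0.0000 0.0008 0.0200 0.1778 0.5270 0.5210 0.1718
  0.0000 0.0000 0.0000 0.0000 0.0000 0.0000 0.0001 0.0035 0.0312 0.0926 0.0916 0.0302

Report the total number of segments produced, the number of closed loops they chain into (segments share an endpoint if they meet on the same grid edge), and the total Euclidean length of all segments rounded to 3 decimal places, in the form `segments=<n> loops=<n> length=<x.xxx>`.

segments=6 loops=1 length=5.432

cell (2,8): code 0100 → (2.170,9.000)–(3.000,8.540)
cell (2,9): code 1100 → (2.191,10.000)–(2.170,9.000)
cell (2,10): code 1000 → (3.000,10.443)–(2.191,10.000)
cell (3,8): code 0010 → (3.000,8.540)–(3.645,9.000)
cell (3,9): code 0011 → (3.645,9.000)–(3.628,10.000)
cell (3,10): code 0001 → (3.628,10.000)–(3.000,10.443)
total: 6 segments, chained into 1 closed loop(s), length Σ = 5.432464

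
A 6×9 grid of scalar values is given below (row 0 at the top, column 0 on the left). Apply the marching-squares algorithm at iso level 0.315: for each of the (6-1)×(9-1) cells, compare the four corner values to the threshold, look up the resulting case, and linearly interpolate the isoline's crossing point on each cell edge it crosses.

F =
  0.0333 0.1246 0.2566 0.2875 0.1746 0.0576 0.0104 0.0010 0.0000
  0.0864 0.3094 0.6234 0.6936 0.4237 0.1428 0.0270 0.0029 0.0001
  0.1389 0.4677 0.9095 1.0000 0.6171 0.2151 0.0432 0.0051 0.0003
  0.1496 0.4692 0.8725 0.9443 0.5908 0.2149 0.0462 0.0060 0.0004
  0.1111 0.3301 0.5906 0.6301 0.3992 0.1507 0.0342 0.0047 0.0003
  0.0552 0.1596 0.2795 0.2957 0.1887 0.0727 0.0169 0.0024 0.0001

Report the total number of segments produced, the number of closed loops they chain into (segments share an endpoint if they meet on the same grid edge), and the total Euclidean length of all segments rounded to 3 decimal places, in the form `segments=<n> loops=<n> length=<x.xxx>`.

segments=16 loops=1 length=14.383

cell (0,1): code 0100 → (0.159,2.000)–(1.000,1.018)
cell (0,2): code 1100 → (0.068,3.000)–(0.159,2.000)
cell (0,3): code 1100 → (0.564,4.000)–(0.068,3.000)
cell (0,4): code 1000 → (1.000,4.387)–(0.564,4.000)
cell (1,0): code 0100 → (1.035,1.000)–(2.000,0.536)
cell (1,1): code 1110 → (1.000,1.018)–(1.035,1.000)
cell (1,4): code 1001 → (2.000,4.751)–(1.000,4.387)
cell (2,0): code 0110 → (2.000,0.536)–(3.000,0.518)
cell (2,4): code 1001 → (3.000,4.734)–(2.000,4.751)
cell (3,0): code 0110 → (3.000,0.518)–(4.000,0.931)
cell (3,4): code 1001 → (4.000,4.339)–(3.000,4.734)
cell (4,0): code 0010 → (4.000,0.931)–(4.089,1.000)
cell (4,1): code 0011 → (4.089,1.000)–(4.886,2.000)
cell (4,2): code 0011 → (4.886,2.000)–(4.942,3.000)
cell (4,3): code 0011 → (4.942,3.000)–(4.400,4.000)
cell (4,4): code 0001 → (4.400,4.000)–(4.000,4.339)
total: 16 segments, chained into 1 closed loop(s), length Σ = 14.383269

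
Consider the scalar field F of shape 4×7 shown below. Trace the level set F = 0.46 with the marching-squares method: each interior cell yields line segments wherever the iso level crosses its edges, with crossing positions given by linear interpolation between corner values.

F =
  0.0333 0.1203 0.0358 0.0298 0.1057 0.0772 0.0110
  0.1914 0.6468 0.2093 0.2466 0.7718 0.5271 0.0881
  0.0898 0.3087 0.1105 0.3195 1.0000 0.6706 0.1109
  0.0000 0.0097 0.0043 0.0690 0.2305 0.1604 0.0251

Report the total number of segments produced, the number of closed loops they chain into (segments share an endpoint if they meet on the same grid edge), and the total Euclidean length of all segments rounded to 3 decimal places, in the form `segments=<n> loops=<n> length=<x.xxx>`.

cell (0,0): code 0100 → (0.645,1.000)–(1.000,0.590)
cell (0,1): code 1000 → (1.000,1.427)–(0.645,1.000)
cell (0,3): code 0100 → (0.532,4.000)–(1.000,3.406)
cell (0,4): code 1100 → (0.851,5.000)–(0.532,4.000)
cell (0,5): code 1000 → (1.000,5.153)–(0.851,5.000)
cell (1,0): code 0010 → (1.000,0.590)–(1.552,1.000)
cell (1,1): code 0001 → (1.552,1.000)–(1.000,1.427)
cell (1,3): code 0110 → (1.000,3.406)–(2.000,3.206)
cell (1,5): code 1001 → (2.000,5.376)–(1.000,5.153)
cell (2,3): code 0010 → (2.000,3.206)–(2.702,4.000)
cell (2,4): code 0011 → (2.702,4.000)–(2.413,5.000)
cell (2,5): code 0001 → (2.413,5.000)–(2.000,5.376)
total: 12 segments, chained into 2 closed loop(s), length Σ = 9.206281

segments=12 loops=2 length=9.206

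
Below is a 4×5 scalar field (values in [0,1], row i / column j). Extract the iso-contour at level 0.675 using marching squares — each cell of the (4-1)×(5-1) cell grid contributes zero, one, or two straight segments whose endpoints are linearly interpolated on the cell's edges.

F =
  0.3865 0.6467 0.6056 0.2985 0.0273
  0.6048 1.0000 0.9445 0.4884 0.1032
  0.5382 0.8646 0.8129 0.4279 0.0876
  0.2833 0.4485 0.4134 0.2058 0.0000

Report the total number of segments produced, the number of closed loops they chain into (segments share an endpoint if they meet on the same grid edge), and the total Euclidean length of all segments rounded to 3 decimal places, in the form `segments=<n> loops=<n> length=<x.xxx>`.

cell (0,0): code 0100 → (0.080,1.000)–(1.000,0.178)
cell (0,1): code 1100 → (0.205,2.000)–(0.080,1.000)
cell (0,2): code 1000 → (1.000,2.591)–(0.205,2.000)
cell (1,0): code 0110 → (1.000,0.178)–(2.000,0.419)
cell (1,2): code 1001 → (2.000,2.358)–(1.000,2.591)
cell (2,0): code 0010 → (2.000,0.419)–(2.456,1.000)
cell (2,1): code 0011 → (2.456,1.000)–(2.345,2.000)
cell (2,2): code 0001 → (2.345,2.000)–(2.000,2.358)
total: 8 segments, chained into 1 closed loop(s), length Σ = 7.529612

segments=8 loops=1 length=7.530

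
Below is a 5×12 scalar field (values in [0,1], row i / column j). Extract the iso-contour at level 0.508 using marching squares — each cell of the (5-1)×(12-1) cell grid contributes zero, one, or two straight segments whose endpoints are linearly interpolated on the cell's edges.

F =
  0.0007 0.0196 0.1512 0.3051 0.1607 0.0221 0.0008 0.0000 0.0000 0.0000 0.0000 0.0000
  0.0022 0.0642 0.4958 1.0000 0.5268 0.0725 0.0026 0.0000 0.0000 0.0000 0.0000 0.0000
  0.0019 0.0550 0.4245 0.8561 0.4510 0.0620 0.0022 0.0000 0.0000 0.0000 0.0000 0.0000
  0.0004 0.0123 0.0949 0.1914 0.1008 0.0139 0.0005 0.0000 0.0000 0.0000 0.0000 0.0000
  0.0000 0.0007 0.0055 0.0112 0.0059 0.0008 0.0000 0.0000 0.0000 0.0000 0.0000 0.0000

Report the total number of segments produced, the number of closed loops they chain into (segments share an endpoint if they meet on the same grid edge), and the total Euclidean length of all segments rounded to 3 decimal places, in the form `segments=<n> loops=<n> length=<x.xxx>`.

segments=8 loops=1 length=6.467

cell (0,2): code 0100 → (0.292,3.000)–(1.000,2.024)
cell (0,3): code 1100 → (0.949,4.000)–(0.292,3.000)
cell (0,4): code 1000 → (1.000,4.041)–(0.949,4.000)
cell (1,2): code 0110 → (1.000,2.024)–(2.000,2.193)
cell (1,3): code 1011 → (2.000,3.859)–(1.248,4.000)
cell (1,4): code 0001 → (1.248,4.000)–(1.000,4.041)
cell (2,2): code 0010 → (2.000,2.193)–(2.524,3.000)
cell (2,3): code 0001 → (2.524,3.000)–(2.000,3.859)
total: 8 segments, chained into 1 closed loop(s), length Σ = 6.466531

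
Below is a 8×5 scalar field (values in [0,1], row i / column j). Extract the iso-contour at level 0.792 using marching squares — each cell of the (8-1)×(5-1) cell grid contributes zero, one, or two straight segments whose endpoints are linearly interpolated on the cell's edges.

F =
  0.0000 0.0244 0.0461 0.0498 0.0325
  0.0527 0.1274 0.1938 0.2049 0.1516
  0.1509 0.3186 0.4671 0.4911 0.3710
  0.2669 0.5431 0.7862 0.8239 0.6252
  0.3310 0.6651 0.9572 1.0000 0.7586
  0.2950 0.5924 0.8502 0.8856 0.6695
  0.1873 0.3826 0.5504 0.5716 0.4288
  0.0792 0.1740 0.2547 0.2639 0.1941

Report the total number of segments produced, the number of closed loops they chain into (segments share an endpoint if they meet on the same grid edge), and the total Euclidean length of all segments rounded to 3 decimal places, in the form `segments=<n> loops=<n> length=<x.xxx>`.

segments=10 loops=1 length=7.510

cell (2,2): code 0100 → (2.904,3.000)–(3.000,2.154)
cell (2,3): code 1000 → (3.000,3.161)–(2.904,3.000)
cell (3,1): code 0100 → (3.034,2.000)–(4.000,1.434)
cell (3,2): code 1110 → (3.000,2.154)–(3.034,2.000)
cell (3,3): code 1001 → (4.000,3.862)–(3.000,3.161)
cell (4,1): code 0110 → (4.000,1.434)–(5.000,1.774)
cell (4,3): code 1001 → (5.000,3.433)–(4.000,3.862)
cell (5,1): code 0010 → (5.000,1.774)–(5.194,2.000)
cell (5,2): code 0011 → (5.194,2.000)–(5.298,3.000)
cell (5,3): code 0001 → (5.298,3.000)–(5.000,3.433)
total: 10 segments, chained into 1 closed loop(s), length Σ = 7.509854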